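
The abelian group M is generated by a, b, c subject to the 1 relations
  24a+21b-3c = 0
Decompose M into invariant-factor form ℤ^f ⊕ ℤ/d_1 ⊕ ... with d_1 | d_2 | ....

Answer: M ≅ ℤ^2 ⊕ ℤ/3

Derivation:
rank_ℚ(R)=1; free=3−1=2
SNF(R) diag = [3] → torsion [3]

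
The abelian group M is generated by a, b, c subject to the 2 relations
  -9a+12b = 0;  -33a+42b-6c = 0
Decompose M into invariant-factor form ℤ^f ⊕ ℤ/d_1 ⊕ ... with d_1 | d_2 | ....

Answer: M ≅ ℤ^1 ⊕ ℤ/3 ⊕ ℤ/6

Derivation:
rank_ℚ(R)=2; free=3−2=1
SNF(R) diag = [3, 6] → torsion [3, 6]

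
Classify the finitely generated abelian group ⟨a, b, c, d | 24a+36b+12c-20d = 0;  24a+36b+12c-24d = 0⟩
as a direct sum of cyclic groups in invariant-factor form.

rank_ℚ(R)=2; free=4−2=2
SNF(R) diag = [4, 12] → torsion [4, 12]

Answer: M ≅ ℤ^2 ⊕ ℤ/4 ⊕ ℤ/12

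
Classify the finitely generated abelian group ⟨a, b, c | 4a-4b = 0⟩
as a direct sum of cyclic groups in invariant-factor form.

rank_ℚ(R)=1; free=3−1=2
SNF(R) diag = [4] → torsion [4]

Answer: M ≅ ℤ^2 ⊕ ℤ/4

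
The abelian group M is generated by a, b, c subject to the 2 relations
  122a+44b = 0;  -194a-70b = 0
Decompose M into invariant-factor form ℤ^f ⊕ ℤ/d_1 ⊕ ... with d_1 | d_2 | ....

Answer: M ≅ ℤ^1 ⊕ ℤ/2 ⊕ ℤ/2

Derivation:
rank_ℚ(R)=2; free=3−2=1
SNF(R) diag = [2, 2] → torsion [2, 2]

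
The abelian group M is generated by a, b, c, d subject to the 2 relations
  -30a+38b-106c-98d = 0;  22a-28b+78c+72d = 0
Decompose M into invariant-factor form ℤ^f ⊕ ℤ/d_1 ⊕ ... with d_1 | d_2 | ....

rank_ℚ(R)=2; free=4−2=2
SNF(R) diag = [2, 2] → torsion [2, 2]

Answer: M ≅ ℤ^2 ⊕ ℤ/2 ⊕ ℤ/2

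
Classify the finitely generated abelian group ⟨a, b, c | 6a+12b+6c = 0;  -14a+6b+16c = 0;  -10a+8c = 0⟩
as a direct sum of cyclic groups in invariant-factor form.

rank_ℚ(R)=3; free=3−3=0
SNF(R) diag = [2, 6, 6] → torsion [2, 6, 6]

Answer: M ≅ ℤ/2 ⊕ ℤ/6 ⊕ ℤ/6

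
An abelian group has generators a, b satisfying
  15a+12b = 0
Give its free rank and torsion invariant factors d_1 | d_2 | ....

Answer: M ≅ ℤ^1 ⊕ ℤ/3

Derivation:
rank_ℚ(R)=1; free=2−1=1
SNF(R) diag = [3] → torsion [3]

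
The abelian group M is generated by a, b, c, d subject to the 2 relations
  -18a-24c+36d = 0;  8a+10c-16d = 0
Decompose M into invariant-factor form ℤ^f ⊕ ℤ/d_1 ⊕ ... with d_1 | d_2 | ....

Answer: M ≅ ℤ^2 ⊕ ℤ/2 ⊕ ℤ/6

Derivation:
rank_ℚ(R)=2; free=4−2=2
SNF(R) diag = [2, 6] → torsion [2, 6]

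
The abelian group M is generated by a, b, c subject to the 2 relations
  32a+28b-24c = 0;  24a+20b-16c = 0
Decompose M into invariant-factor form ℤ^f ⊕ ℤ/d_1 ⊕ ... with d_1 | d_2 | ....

rank_ℚ(R)=2; free=3−2=1
SNF(R) diag = [4, 8] → torsion [4, 8]

Answer: M ≅ ℤ^1 ⊕ ℤ/4 ⊕ ℤ/8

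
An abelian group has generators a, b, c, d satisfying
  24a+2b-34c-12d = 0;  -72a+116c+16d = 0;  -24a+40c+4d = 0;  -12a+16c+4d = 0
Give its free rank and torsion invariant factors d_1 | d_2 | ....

rank_ℚ(R)=4; free=4−4=0
SNF(R) diag = [2, 4, 4, 12] → torsion [2, 4, 4, 12]

Answer: M ≅ ℤ/2 ⊕ ℤ/4 ⊕ ℤ/4 ⊕ ℤ/12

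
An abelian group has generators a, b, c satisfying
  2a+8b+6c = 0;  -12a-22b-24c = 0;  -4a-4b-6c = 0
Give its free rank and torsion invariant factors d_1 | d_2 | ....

Answer: M ≅ ℤ/2 ⊕ ℤ/2 ⊕ ℤ/6

Derivation:
rank_ℚ(R)=3; free=3−3=0
SNF(R) diag = [2, 2, 6] → torsion [2, 2, 6]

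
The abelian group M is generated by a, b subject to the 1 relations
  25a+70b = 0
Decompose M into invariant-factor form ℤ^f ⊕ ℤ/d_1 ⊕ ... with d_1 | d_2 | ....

rank_ℚ(R)=1; free=2−1=1
SNF(R) diag = [5] → torsion [5]

Answer: M ≅ ℤ^1 ⊕ ℤ/5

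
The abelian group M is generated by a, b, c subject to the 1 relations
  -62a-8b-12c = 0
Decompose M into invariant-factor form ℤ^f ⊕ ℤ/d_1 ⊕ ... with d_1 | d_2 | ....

Answer: M ≅ ℤ^2 ⊕ ℤ/2

Derivation:
rank_ℚ(R)=1; free=3−1=2
SNF(R) diag = [2] → torsion [2]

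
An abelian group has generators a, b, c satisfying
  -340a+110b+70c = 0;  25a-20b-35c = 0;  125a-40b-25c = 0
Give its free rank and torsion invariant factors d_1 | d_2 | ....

rank_ℚ(R)=3; free=3−3=0
SNF(R) diag = [5, 10, 30] → torsion [5, 10, 30]

Answer: M ≅ ℤ/5 ⊕ ℤ/10 ⊕ ℤ/30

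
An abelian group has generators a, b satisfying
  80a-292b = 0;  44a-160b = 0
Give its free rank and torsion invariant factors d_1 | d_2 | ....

rank_ℚ(R)=2; free=2−2=0
SNF(R) diag = [4, 12] → torsion [4, 12]

Answer: M ≅ ℤ/4 ⊕ ℤ/12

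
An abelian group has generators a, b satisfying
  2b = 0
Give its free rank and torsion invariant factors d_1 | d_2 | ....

Answer: M ≅ ℤ^1 ⊕ ℤ/2

Derivation:
rank_ℚ(R)=1; free=2−1=1
SNF(R) diag = [2] → torsion [2]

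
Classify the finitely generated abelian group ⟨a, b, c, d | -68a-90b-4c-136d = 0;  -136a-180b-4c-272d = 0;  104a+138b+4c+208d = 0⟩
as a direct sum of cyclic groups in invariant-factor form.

Answer: M ≅ ℤ^1 ⊕ ℤ/2 ⊕ ℤ/4 ⊕ ℤ/12

Derivation:
rank_ℚ(R)=3; free=4−3=1
SNF(R) diag = [2, 4, 12] → torsion [2, 4, 12]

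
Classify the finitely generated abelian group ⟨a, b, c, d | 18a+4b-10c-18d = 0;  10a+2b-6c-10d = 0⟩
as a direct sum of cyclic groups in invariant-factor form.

Answer: M ≅ ℤ^2 ⊕ ℤ/2 ⊕ ℤ/2

Derivation:
rank_ℚ(R)=2; free=4−2=2
SNF(R) diag = [2, 2] → torsion [2, 2]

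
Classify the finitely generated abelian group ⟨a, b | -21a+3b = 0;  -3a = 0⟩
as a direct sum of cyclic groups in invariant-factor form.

Answer: M ≅ ℤ/3 ⊕ ℤ/3

Derivation:
rank_ℚ(R)=2; free=2−2=0
SNF(R) diag = [3, 3] → torsion [3, 3]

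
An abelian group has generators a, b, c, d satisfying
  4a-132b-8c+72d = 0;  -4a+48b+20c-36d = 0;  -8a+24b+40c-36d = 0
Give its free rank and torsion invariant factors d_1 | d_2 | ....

Answer: M ≅ ℤ^1 ⊕ ℤ/4 ⊕ ℤ/12 ⊕ ℤ/36

Derivation:
rank_ℚ(R)=3; free=4−3=1
SNF(R) diag = [4, 12, 36] → torsion [4, 12, 36]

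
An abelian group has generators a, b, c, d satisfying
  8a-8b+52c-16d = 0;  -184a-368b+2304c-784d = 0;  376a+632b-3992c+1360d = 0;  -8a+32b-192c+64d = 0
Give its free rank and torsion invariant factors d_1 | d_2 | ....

rank_ℚ(R)=4; free=4−4=0
SNF(R) diag = [4, 8, 24, 48] → torsion [4, 8, 24, 48]

Answer: M ≅ ℤ/4 ⊕ ℤ/8 ⊕ ℤ/24 ⊕ ℤ/48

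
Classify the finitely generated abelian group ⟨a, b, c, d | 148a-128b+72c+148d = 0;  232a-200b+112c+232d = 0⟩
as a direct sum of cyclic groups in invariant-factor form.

Answer: M ≅ ℤ^2 ⊕ ℤ/4 ⊕ ℤ/8

Derivation:
rank_ℚ(R)=2; free=4−2=2
SNF(R) diag = [4, 8] → torsion [4, 8]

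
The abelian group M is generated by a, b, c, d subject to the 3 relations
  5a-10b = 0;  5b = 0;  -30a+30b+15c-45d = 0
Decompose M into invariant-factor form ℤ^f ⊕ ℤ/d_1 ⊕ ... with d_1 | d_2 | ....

rank_ℚ(R)=3; free=4−3=1
SNF(R) diag = [5, 5, 15] → torsion [5, 5, 15]

Answer: M ≅ ℤ^1 ⊕ ℤ/5 ⊕ ℤ/5 ⊕ ℤ/15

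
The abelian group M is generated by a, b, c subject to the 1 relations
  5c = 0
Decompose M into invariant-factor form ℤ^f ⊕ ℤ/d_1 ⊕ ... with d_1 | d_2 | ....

rank_ℚ(R)=1; free=3−1=2
SNF(R) diag = [5] → torsion [5]

Answer: M ≅ ℤ^2 ⊕ ℤ/5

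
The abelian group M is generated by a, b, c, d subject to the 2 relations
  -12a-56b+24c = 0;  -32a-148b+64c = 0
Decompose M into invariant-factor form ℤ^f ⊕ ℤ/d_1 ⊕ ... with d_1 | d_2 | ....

Answer: M ≅ ℤ^2 ⊕ ℤ/4 ⊕ ℤ/4

Derivation:
rank_ℚ(R)=2; free=4−2=2
SNF(R) diag = [4, 4] → torsion [4, 4]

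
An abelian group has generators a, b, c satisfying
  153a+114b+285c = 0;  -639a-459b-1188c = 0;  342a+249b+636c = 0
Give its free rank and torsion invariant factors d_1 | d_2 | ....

rank_ℚ(R)=3; free=3−3=0
SNF(R) diag = [3, 9, 27] → torsion [3, 9, 27]

Answer: M ≅ ℤ/3 ⊕ ℤ/9 ⊕ ℤ/27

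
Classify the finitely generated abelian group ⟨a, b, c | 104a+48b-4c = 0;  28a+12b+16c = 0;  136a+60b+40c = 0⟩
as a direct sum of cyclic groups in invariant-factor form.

rank_ℚ(R)=3; free=3−3=0
SNF(R) diag = [4, 12, 12] → torsion [4, 12, 12]

Answer: M ≅ ℤ/4 ⊕ ℤ/12 ⊕ ℤ/12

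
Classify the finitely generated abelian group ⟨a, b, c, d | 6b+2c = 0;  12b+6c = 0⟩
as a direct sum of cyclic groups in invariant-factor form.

Answer: M ≅ ℤ^2 ⊕ ℤ/2 ⊕ ℤ/6

Derivation:
rank_ℚ(R)=2; free=4−2=2
SNF(R) diag = [2, 6] → torsion [2, 6]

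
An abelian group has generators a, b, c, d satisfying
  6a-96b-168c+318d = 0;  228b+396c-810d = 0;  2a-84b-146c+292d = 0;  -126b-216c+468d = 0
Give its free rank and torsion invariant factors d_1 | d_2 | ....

rank_ℚ(R)=4; free=4−4=0
SNF(R) diag = [2, 6, 18, 18] → torsion [2, 6, 18, 18]

Answer: M ≅ ℤ/2 ⊕ ℤ/6 ⊕ ℤ/18 ⊕ ℤ/18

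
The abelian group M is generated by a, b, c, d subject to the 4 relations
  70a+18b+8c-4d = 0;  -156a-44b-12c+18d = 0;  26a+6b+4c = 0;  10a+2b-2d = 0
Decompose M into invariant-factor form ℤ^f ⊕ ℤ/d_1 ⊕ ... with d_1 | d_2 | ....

rank_ℚ(R)=4; free=4−4=0
SNF(R) diag = [2, 2, 4, 4] → torsion [2, 2, 4, 4]

Answer: M ≅ ℤ/2 ⊕ ℤ/2 ⊕ ℤ/4 ⊕ ℤ/4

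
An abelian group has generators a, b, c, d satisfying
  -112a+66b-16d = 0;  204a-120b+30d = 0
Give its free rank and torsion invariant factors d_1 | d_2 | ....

Answer: M ≅ ℤ^2 ⊕ ℤ/2 ⊕ ℤ/6

Derivation:
rank_ℚ(R)=2; free=4−2=2
SNF(R) diag = [2, 6] → torsion [2, 6]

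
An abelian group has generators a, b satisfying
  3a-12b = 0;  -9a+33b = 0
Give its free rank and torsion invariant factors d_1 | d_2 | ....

rank_ℚ(R)=2; free=2−2=0
SNF(R) diag = [3, 3] → torsion [3, 3]

Answer: M ≅ ℤ/3 ⊕ ℤ/3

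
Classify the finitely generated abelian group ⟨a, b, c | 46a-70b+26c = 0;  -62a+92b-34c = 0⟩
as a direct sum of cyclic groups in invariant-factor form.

rank_ℚ(R)=2; free=3−2=1
SNF(R) diag = [2, 6] → torsion [2, 6]

Answer: M ≅ ℤ^1 ⊕ ℤ/2 ⊕ ℤ/6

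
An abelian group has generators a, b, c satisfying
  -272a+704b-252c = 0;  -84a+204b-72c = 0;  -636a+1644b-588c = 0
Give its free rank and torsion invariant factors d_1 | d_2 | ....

rank_ℚ(R)=3; free=3−3=0
SNF(R) diag = [4, 12, 24] → torsion [4, 12, 24]

Answer: M ≅ ℤ/4 ⊕ ℤ/12 ⊕ ℤ/24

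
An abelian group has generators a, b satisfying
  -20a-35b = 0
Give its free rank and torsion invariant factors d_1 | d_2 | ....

rank_ℚ(R)=1; free=2−1=1
SNF(R) diag = [5] → torsion [5]

Answer: M ≅ ℤ^1 ⊕ ℤ/5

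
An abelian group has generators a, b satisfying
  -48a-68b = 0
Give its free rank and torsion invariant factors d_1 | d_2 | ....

Answer: M ≅ ℤ^1 ⊕ ℤ/4

Derivation:
rank_ℚ(R)=1; free=2−1=1
SNF(R) diag = [4] → torsion [4]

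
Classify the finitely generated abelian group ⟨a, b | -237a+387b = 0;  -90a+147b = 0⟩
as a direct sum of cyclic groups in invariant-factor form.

Answer: M ≅ ℤ/3 ⊕ ℤ/3

Derivation:
rank_ℚ(R)=2; free=2−2=0
SNF(R) diag = [3, 3] → torsion [3, 3]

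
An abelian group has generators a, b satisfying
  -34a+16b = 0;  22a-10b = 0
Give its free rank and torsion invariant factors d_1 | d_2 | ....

Answer: M ≅ ℤ/2 ⊕ ℤ/6

Derivation:
rank_ℚ(R)=2; free=2−2=0
SNF(R) diag = [2, 6] → torsion [2, 6]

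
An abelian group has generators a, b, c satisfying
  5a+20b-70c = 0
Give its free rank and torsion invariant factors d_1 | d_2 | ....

Answer: M ≅ ℤ^2 ⊕ ℤ/5

Derivation:
rank_ℚ(R)=1; free=3−1=2
SNF(R) diag = [5] → torsion [5]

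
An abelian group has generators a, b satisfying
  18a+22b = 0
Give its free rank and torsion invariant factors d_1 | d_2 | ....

rank_ℚ(R)=1; free=2−1=1
SNF(R) diag = [2] → torsion [2]

Answer: M ≅ ℤ^1 ⊕ ℤ/2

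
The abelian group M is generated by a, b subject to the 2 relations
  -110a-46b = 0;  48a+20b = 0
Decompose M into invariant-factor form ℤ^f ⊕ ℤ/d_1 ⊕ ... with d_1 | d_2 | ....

Answer: M ≅ ℤ/2 ⊕ ℤ/4

Derivation:
rank_ℚ(R)=2; free=2−2=0
SNF(R) diag = [2, 4] → torsion [2, 4]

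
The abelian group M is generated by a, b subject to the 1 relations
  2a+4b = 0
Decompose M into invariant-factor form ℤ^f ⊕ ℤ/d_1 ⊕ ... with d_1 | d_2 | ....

Answer: M ≅ ℤ^1 ⊕ ℤ/2

Derivation:
rank_ℚ(R)=1; free=2−1=1
SNF(R) diag = [2] → torsion [2]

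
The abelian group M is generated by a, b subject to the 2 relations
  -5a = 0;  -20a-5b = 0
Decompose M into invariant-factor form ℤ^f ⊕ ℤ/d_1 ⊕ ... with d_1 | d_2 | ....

rank_ℚ(R)=2; free=2−2=0
SNF(R) diag = [5, 5] → torsion [5, 5]

Answer: M ≅ ℤ/5 ⊕ ℤ/5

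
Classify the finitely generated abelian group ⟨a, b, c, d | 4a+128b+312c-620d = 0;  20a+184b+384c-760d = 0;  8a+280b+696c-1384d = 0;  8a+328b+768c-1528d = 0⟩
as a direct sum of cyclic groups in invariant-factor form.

rank_ℚ(R)=4; free=4−4=0
SNF(R) diag = [4, 12, 24, 72] → torsion [4, 12, 24, 72]

Answer: M ≅ ℤ/4 ⊕ ℤ/12 ⊕ ℤ/24 ⊕ ℤ/72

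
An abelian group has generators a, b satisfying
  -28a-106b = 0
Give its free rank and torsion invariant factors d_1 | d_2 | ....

Answer: M ≅ ℤ^1 ⊕ ℤ/2

Derivation:
rank_ℚ(R)=1; free=2−1=1
SNF(R) diag = [2] → torsion [2]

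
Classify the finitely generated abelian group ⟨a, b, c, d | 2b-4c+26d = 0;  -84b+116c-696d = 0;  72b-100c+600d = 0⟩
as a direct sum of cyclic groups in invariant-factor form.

Answer: M ≅ ℤ^1 ⊕ ℤ/2 ⊕ ℤ/4 ⊕ ℤ/12

Derivation:
rank_ℚ(R)=3; free=4−3=1
SNF(R) diag = [2, 4, 12] → torsion [2, 4, 12]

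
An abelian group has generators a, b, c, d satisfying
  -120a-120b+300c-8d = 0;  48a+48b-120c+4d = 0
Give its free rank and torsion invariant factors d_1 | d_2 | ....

Answer: M ≅ ℤ^2 ⊕ ℤ/4 ⊕ ℤ/12

Derivation:
rank_ℚ(R)=2; free=4−2=2
SNF(R) diag = [4, 12] → torsion [4, 12]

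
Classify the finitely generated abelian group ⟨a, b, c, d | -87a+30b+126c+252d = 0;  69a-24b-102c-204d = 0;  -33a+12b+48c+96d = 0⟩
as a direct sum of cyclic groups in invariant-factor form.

Answer: M ≅ ℤ^1 ⊕ ℤ/3 ⊕ ℤ/6 ⊕ ℤ/6

Derivation:
rank_ℚ(R)=3; free=4−3=1
SNF(R) diag = [3, 6, 6] → torsion [3, 6, 6]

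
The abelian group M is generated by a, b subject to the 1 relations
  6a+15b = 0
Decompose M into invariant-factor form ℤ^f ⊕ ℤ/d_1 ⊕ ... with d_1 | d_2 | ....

rank_ℚ(R)=1; free=2−1=1
SNF(R) diag = [3] → torsion [3]

Answer: M ≅ ℤ^1 ⊕ ℤ/3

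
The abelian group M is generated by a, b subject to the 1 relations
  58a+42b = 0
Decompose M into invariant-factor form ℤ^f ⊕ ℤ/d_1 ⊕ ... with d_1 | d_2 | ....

rank_ℚ(R)=1; free=2−1=1
SNF(R) diag = [2] → torsion [2]

Answer: M ≅ ℤ^1 ⊕ ℤ/2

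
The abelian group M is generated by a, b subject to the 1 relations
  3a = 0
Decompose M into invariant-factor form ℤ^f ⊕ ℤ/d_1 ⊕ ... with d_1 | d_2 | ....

rank_ℚ(R)=1; free=2−1=1
SNF(R) diag = [3] → torsion [3]

Answer: M ≅ ℤ^1 ⊕ ℤ/3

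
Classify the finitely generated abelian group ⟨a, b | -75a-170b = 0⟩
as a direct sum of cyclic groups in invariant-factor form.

Answer: M ≅ ℤ^1 ⊕ ℤ/5

Derivation:
rank_ℚ(R)=1; free=2−1=1
SNF(R) diag = [5] → torsion [5]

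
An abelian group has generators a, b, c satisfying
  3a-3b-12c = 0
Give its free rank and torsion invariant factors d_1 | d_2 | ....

rank_ℚ(R)=1; free=3−1=2
SNF(R) diag = [3] → torsion [3]

Answer: M ≅ ℤ^2 ⊕ ℤ/3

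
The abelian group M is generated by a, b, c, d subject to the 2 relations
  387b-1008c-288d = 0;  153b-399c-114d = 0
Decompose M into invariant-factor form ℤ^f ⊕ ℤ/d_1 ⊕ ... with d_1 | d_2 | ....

rank_ℚ(R)=2; free=4−2=2
SNF(R) diag = [3, 9] → torsion [3, 9]

Answer: M ≅ ℤ^2 ⊕ ℤ/3 ⊕ ℤ/9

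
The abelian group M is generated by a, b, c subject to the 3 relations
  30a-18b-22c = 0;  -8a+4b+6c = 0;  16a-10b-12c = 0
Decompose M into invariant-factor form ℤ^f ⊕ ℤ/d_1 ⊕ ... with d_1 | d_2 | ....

Answer: M ≅ ℤ/2 ⊕ ℤ/2 ⊕ ℤ/2

Derivation:
rank_ℚ(R)=3; free=3−3=0
SNF(R) diag = [2, 2, 2] → torsion [2, 2, 2]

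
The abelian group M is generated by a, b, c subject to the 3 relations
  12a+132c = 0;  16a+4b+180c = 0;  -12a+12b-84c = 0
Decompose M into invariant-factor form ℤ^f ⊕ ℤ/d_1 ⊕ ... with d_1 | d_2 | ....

rank_ℚ(R)=3; free=3−3=0
SNF(R) diag = [4, 12, 36] → torsion [4, 12, 36]

Answer: M ≅ ℤ/4 ⊕ ℤ/12 ⊕ ℤ/36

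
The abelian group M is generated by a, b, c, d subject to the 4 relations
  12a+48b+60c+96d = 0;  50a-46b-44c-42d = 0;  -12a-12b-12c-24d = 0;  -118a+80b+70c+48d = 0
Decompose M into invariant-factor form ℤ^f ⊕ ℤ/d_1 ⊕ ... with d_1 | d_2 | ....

rank_ℚ(R)=4; free=4−4=0
SNF(R) diag = [2, 6, 12, 24] → torsion [2, 6, 12, 24]

Answer: M ≅ ℤ/2 ⊕ ℤ/6 ⊕ ℤ/12 ⊕ ℤ/24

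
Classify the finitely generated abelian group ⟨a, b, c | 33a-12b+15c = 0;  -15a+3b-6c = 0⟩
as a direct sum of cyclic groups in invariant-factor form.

Answer: M ≅ ℤ^1 ⊕ ℤ/3 ⊕ ℤ/9

Derivation:
rank_ℚ(R)=2; free=3−2=1
SNF(R) diag = [3, 9] → torsion [3, 9]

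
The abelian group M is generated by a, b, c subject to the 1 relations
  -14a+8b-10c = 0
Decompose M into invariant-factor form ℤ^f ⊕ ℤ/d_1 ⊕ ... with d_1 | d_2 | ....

Answer: M ≅ ℤ^2 ⊕ ℤ/2

Derivation:
rank_ℚ(R)=1; free=3−1=2
SNF(R) diag = [2] → torsion [2]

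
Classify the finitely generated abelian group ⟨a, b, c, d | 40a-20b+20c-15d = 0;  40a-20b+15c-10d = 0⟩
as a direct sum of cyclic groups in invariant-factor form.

Answer: M ≅ ℤ^2 ⊕ ℤ/5 ⊕ ℤ/5

Derivation:
rank_ℚ(R)=2; free=4−2=2
SNF(R) diag = [5, 5] → torsion [5, 5]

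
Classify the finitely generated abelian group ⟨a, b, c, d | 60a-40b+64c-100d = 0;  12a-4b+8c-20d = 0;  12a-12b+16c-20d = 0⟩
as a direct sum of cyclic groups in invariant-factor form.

rank_ℚ(R)=3; free=4−3=1
SNF(R) diag = [4, 4, 8] → torsion [4, 4, 8]

Answer: M ≅ ℤ^1 ⊕ ℤ/4 ⊕ ℤ/4 ⊕ ℤ/8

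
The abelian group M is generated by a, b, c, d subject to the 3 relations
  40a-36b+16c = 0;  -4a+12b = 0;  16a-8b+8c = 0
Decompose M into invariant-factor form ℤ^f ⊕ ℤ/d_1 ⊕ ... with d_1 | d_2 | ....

Answer: M ≅ ℤ^1 ⊕ ℤ/4 ⊕ ℤ/4 ⊕ ℤ/8

Derivation:
rank_ℚ(R)=3; free=4−3=1
SNF(R) diag = [4, 4, 8] → torsion [4, 4, 8]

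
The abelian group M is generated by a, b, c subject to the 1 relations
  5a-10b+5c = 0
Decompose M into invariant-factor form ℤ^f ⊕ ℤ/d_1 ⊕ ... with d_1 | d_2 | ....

rank_ℚ(R)=1; free=3−1=2
SNF(R) diag = [5] → torsion [5]

Answer: M ≅ ℤ^2 ⊕ ℤ/5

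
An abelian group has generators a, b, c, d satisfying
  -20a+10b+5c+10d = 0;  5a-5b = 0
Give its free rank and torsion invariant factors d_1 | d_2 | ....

Answer: M ≅ ℤ^2 ⊕ ℤ/5 ⊕ ℤ/5

Derivation:
rank_ℚ(R)=2; free=4−2=2
SNF(R) diag = [5, 5] → torsion [5, 5]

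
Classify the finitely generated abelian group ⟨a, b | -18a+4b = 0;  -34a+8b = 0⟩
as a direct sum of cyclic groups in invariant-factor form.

rank_ℚ(R)=2; free=2−2=0
SNF(R) diag = [2, 4] → torsion [2, 4]

Answer: M ≅ ℤ/2 ⊕ ℤ/4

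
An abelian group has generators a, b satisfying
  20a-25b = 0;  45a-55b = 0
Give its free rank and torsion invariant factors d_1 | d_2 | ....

Answer: M ≅ ℤ/5 ⊕ ℤ/5

Derivation:
rank_ℚ(R)=2; free=2−2=0
SNF(R) diag = [5, 5] → torsion [5, 5]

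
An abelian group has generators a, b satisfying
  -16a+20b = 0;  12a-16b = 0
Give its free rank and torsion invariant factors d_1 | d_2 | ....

Answer: M ≅ ℤ/4 ⊕ ℤ/4

Derivation:
rank_ℚ(R)=2; free=2−2=0
SNF(R) diag = [4, 4] → torsion [4, 4]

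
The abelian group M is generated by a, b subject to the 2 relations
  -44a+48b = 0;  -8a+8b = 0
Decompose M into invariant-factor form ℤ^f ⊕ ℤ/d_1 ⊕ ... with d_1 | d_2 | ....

Answer: M ≅ ℤ/4 ⊕ ℤ/8

Derivation:
rank_ℚ(R)=2; free=2−2=0
SNF(R) diag = [4, 8] → torsion [4, 8]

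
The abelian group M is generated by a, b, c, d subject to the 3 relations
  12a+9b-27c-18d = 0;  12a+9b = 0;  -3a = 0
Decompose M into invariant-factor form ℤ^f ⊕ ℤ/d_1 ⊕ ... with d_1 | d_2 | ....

rank_ℚ(R)=3; free=4−3=1
SNF(R) diag = [3, 9, 9] → torsion [3, 9, 9]

Answer: M ≅ ℤ^1 ⊕ ℤ/3 ⊕ ℤ/9 ⊕ ℤ/9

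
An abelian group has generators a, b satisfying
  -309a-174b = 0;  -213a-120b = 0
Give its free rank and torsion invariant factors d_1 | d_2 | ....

rank_ℚ(R)=2; free=2−2=0
SNF(R) diag = [3, 6] → torsion [3, 6]

Answer: M ≅ ℤ/3 ⊕ ℤ/6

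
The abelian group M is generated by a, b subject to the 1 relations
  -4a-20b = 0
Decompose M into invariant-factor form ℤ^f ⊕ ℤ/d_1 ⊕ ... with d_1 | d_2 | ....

rank_ℚ(R)=1; free=2−1=1
SNF(R) diag = [4] → torsion [4]

Answer: M ≅ ℤ^1 ⊕ ℤ/4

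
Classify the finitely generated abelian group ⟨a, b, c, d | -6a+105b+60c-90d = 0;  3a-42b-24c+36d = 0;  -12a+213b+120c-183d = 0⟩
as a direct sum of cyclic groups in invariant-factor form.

Answer: M ≅ ℤ^1 ⊕ ℤ/3 ⊕ ℤ/3 ⊕ ℤ/3

Derivation:
rank_ℚ(R)=3; free=4−3=1
SNF(R) diag = [3, 3, 3] → torsion [3, 3, 3]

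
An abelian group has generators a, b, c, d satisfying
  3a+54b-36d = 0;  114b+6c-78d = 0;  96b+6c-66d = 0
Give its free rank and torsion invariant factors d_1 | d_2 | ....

Answer: M ≅ ℤ^1 ⊕ ℤ/3 ⊕ ℤ/6 ⊕ ℤ/6

Derivation:
rank_ℚ(R)=3; free=4−3=1
SNF(R) diag = [3, 6, 6] → torsion [3, 6, 6]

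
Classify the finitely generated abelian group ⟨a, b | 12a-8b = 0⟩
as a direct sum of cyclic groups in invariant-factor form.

Answer: M ≅ ℤ^1 ⊕ ℤ/4

Derivation:
rank_ℚ(R)=1; free=2−1=1
SNF(R) diag = [4] → torsion [4]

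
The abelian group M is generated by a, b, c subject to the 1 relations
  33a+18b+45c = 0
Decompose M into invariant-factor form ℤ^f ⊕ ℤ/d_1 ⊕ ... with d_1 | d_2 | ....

Answer: M ≅ ℤ^2 ⊕ ℤ/3

Derivation:
rank_ℚ(R)=1; free=3−1=2
SNF(R) diag = [3] → torsion [3]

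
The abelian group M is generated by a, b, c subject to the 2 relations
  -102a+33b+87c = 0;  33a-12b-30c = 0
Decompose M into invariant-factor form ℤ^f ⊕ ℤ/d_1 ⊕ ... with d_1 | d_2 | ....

rank_ℚ(R)=2; free=3−2=1
SNF(R) diag = [3, 9] → torsion [3, 9]

Answer: M ≅ ℤ^1 ⊕ ℤ/3 ⊕ ℤ/9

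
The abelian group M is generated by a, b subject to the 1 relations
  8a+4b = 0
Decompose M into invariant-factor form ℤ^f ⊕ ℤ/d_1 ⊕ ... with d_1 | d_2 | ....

Answer: M ≅ ℤ^1 ⊕ ℤ/4

Derivation:
rank_ℚ(R)=1; free=2−1=1
SNF(R) diag = [4] → torsion [4]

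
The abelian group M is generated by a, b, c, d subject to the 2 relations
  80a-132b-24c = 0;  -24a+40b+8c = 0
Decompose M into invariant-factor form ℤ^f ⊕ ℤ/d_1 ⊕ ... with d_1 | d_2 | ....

rank_ℚ(R)=2; free=4−2=2
SNF(R) diag = [4, 8] → torsion [4, 8]

Answer: M ≅ ℤ^2 ⊕ ℤ/4 ⊕ ℤ/8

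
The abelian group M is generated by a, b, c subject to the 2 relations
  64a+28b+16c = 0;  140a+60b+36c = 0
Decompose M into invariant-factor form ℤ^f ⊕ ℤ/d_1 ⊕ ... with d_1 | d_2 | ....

Answer: M ≅ ℤ^1 ⊕ ℤ/4 ⊕ ℤ/4

Derivation:
rank_ℚ(R)=2; free=3−2=1
SNF(R) diag = [4, 4] → torsion [4, 4]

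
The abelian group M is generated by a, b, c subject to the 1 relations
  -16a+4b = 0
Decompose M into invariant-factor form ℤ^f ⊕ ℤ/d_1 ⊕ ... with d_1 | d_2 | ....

rank_ℚ(R)=1; free=3−1=2
SNF(R) diag = [4] → torsion [4]

Answer: M ≅ ℤ^2 ⊕ ℤ/4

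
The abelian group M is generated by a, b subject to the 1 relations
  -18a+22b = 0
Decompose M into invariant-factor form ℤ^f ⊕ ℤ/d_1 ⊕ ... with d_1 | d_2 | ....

rank_ℚ(R)=1; free=2−1=1
SNF(R) diag = [2] → torsion [2]

Answer: M ≅ ℤ^1 ⊕ ℤ/2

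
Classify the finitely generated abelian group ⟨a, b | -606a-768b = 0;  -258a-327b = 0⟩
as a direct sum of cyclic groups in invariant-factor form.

Answer: M ≅ ℤ/3 ⊕ ℤ/6

Derivation:
rank_ℚ(R)=2; free=2−2=0
SNF(R) diag = [3, 6] → torsion [3, 6]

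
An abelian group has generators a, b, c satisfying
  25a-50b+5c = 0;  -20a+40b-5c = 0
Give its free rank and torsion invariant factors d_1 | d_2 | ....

Answer: M ≅ ℤ^1 ⊕ ℤ/5 ⊕ ℤ/5

Derivation:
rank_ℚ(R)=2; free=3−2=1
SNF(R) diag = [5, 5] → torsion [5, 5]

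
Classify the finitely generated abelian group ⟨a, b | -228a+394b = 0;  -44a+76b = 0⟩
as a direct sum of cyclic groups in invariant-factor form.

Answer: M ≅ ℤ/2 ⊕ ℤ/4

Derivation:
rank_ℚ(R)=2; free=2−2=0
SNF(R) diag = [2, 4] → torsion [2, 4]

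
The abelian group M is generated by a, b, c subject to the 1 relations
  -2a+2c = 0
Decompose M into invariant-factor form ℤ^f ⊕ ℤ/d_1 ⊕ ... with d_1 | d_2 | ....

rank_ℚ(R)=1; free=3−1=2
SNF(R) diag = [2] → torsion [2]

Answer: M ≅ ℤ^2 ⊕ ℤ/2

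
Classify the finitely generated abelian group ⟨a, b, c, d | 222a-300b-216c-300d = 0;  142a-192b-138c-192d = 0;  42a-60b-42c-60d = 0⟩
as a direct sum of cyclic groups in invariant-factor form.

Answer: M ≅ ℤ^1 ⊕ ℤ/2 ⊕ ℤ/6 ⊕ ℤ/12

Derivation:
rank_ℚ(R)=3; free=4−3=1
SNF(R) diag = [2, 6, 12] → torsion [2, 6, 12]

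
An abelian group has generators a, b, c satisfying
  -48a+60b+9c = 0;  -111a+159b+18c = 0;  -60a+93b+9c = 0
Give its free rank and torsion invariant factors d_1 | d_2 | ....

rank_ℚ(R)=3; free=3−3=0
SNF(R) diag = [3, 9, 9] → torsion [3, 9, 9]

Answer: M ≅ ℤ/3 ⊕ ℤ/9 ⊕ ℤ/9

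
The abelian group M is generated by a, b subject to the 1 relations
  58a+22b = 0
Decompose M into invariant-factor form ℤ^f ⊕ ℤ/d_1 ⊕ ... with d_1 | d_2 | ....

rank_ℚ(R)=1; free=2−1=1
SNF(R) diag = [2] → torsion [2]

Answer: M ≅ ℤ^1 ⊕ ℤ/2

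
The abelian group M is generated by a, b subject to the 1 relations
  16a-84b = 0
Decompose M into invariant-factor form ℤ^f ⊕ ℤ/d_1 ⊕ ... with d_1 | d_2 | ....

Answer: M ≅ ℤ^1 ⊕ ℤ/4

Derivation:
rank_ℚ(R)=1; free=2−1=1
SNF(R) diag = [4] → torsion [4]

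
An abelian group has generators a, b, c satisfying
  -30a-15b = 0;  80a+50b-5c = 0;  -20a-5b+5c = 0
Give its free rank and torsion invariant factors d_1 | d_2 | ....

Answer: M ≅ ℤ/5 ⊕ ℤ/15 ⊕ ℤ/30

Derivation:
rank_ℚ(R)=3; free=3−3=0
SNF(R) diag = [5, 15, 30] → torsion [5, 15, 30]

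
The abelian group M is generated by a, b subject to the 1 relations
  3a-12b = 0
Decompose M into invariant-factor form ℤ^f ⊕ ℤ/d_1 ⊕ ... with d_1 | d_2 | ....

rank_ℚ(R)=1; free=2−1=1
SNF(R) diag = [3] → torsion [3]

Answer: M ≅ ℤ^1 ⊕ ℤ/3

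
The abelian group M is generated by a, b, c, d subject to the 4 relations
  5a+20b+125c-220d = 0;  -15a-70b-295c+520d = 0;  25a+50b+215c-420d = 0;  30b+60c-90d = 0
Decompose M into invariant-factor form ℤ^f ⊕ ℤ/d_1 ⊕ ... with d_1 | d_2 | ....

Answer: M ≅ ℤ/5 ⊕ ℤ/10 ⊕ ℤ/30 ⊕ ℤ/30

Derivation:
rank_ℚ(R)=4; free=4−4=0
SNF(R) diag = [5, 10, 30, 30] → torsion [5, 10, 30, 30]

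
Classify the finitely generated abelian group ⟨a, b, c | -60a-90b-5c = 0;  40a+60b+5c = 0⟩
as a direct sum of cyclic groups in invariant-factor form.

rank_ℚ(R)=2; free=3−2=1
SNF(R) diag = [5, 10] → torsion [5, 10]

Answer: M ≅ ℤ^1 ⊕ ℤ/5 ⊕ ℤ/10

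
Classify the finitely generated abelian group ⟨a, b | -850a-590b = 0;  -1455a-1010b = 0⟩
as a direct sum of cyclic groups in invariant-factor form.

rank_ℚ(R)=2; free=2−2=0
SNF(R) diag = [5, 10] → torsion [5, 10]

Answer: M ≅ ℤ/5 ⊕ ℤ/10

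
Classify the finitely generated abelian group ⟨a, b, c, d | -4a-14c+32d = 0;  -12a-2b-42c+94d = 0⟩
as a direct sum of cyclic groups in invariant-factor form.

Answer: M ≅ ℤ^2 ⊕ ℤ/2 ⊕ ℤ/2

Derivation:
rank_ℚ(R)=2; free=4−2=2
SNF(R) diag = [2, 2] → torsion [2, 2]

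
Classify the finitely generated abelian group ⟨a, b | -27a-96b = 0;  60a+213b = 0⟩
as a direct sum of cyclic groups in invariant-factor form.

rank_ℚ(R)=2; free=2−2=0
SNF(R) diag = [3, 3] → torsion [3, 3]

Answer: M ≅ ℤ/3 ⊕ ℤ/3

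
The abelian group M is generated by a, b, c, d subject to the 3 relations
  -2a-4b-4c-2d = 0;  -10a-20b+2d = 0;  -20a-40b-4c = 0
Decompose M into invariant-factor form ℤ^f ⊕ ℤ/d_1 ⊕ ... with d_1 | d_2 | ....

Answer: M ≅ ℤ^1 ⊕ ℤ/2 ⊕ ℤ/4 ⊕ ℤ/8

Derivation:
rank_ℚ(R)=3; free=4−3=1
SNF(R) diag = [2, 4, 8] → torsion [2, 4, 8]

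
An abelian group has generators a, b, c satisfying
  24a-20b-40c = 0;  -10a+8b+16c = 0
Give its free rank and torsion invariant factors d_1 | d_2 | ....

rank_ℚ(R)=2; free=3−2=1
SNF(R) diag = [2, 4] → torsion [2, 4]

Answer: M ≅ ℤ^1 ⊕ ℤ/2 ⊕ ℤ/4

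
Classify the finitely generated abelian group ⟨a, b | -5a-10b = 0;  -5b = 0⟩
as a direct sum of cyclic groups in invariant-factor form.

rank_ℚ(R)=2; free=2−2=0
SNF(R) diag = [5, 5] → torsion [5, 5]

Answer: M ≅ ℤ/5 ⊕ ℤ/5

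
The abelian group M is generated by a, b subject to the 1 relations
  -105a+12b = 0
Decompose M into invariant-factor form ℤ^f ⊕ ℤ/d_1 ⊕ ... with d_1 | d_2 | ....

Answer: M ≅ ℤ^1 ⊕ ℤ/3

Derivation:
rank_ℚ(R)=1; free=2−1=1
SNF(R) diag = [3] → torsion [3]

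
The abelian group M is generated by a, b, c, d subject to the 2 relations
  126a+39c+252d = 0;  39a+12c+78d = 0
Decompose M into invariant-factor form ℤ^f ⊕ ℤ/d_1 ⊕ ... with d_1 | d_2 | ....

rank_ℚ(R)=2; free=4−2=2
SNF(R) diag = [3, 3] → torsion [3, 3]

Answer: M ≅ ℤ^2 ⊕ ℤ/3 ⊕ ℤ/3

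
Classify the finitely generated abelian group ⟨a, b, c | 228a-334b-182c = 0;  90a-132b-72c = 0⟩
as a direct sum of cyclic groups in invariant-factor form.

rank_ℚ(R)=2; free=3−2=1
SNF(R) diag = [2, 6] → torsion [2, 6]

Answer: M ≅ ℤ^1 ⊕ ℤ/2 ⊕ ℤ/6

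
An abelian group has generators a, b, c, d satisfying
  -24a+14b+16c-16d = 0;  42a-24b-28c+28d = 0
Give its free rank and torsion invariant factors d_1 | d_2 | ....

rank_ℚ(R)=2; free=4−2=2
SNF(R) diag = [2, 2] → torsion [2, 2]

Answer: M ≅ ℤ^2 ⊕ ℤ/2 ⊕ ℤ/2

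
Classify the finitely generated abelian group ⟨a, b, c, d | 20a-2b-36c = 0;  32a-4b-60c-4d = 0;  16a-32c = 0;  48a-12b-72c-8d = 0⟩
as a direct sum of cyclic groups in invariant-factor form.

rank_ℚ(R)=4; free=4−4=0
SNF(R) diag = [2, 4, 8, 16] → torsion [2, 4, 8, 16]

Answer: M ≅ ℤ/2 ⊕ ℤ/4 ⊕ ℤ/8 ⊕ ℤ/16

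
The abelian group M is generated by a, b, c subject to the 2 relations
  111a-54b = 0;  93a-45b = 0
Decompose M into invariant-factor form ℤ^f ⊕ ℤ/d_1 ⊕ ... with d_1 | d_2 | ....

Answer: M ≅ ℤ^1 ⊕ ℤ/3 ⊕ ℤ/9

Derivation:
rank_ℚ(R)=2; free=3−2=1
SNF(R) diag = [3, 9] → torsion [3, 9]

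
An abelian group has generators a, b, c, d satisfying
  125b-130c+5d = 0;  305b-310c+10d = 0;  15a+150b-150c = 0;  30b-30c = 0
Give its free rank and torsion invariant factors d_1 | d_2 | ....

Answer: M ≅ ℤ/5 ⊕ ℤ/5 ⊕ ℤ/15 ⊕ ℤ/30

Derivation:
rank_ℚ(R)=4; free=4−4=0
SNF(R) diag = [5, 5, 15, 30] → torsion [5, 5, 15, 30]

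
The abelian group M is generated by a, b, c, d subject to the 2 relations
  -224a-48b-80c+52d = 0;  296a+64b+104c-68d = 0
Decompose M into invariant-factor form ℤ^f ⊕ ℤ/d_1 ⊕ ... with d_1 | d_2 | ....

Answer: M ≅ ℤ^2 ⊕ ℤ/4 ⊕ ℤ/8

Derivation:
rank_ℚ(R)=2; free=4−2=2
SNF(R) diag = [4, 8] → torsion [4, 8]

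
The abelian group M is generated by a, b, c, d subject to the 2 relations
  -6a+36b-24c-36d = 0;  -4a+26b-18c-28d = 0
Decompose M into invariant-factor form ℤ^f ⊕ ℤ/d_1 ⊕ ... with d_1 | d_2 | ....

Answer: M ≅ ℤ^2 ⊕ ℤ/2 ⊕ ℤ/6

Derivation:
rank_ℚ(R)=2; free=4−2=2
SNF(R) diag = [2, 6] → torsion [2, 6]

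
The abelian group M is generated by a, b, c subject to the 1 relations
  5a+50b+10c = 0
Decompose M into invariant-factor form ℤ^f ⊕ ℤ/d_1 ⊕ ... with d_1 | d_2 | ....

Answer: M ≅ ℤ^2 ⊕ ℤ/5

Derivation:
rank_ℚ(R)=1; free=3−1=2
SNF(R) diag = [5] → torsion [5]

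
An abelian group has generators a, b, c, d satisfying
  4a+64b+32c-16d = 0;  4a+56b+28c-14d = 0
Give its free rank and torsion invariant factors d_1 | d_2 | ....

rank_ℚ(R)=2; free=4−2=2
SNF(R) diag = [2, 4] → torsion [2, 4]

Answer: M ≅ ℤ^2 ⊕ ℤ/2 ⊕ ℤ/4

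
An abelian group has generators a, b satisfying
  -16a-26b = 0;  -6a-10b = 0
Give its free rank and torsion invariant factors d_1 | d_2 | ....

rank_ℚ(R)=2; free=2−2=0
SNF(R) diag = [2, 2] → torsion [2, 2]

Answer: M ≅ ℤ/2 ⊕ ℤ/2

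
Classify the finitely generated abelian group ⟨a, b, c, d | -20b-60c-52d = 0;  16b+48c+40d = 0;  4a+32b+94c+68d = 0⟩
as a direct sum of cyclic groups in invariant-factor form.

rank_ℚ(R)=3; free=4−3=1
SNF(R) diag = [2, 4, 8] → torsion [2, 4, 8]

Answer: M ≅ ℤ^1 ⊕ ℤ/2 ⊕ ℤ/4 ⊕ ℤ/8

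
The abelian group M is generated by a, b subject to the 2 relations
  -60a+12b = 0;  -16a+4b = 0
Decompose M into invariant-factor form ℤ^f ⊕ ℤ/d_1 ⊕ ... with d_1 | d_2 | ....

rank_ℚ(R)=2; free=2−2=0
SNF(R) diag = [4, 12] → torsion [4, 12]

Answer: M ≅ ℤ/4 ⊕ ℤ/12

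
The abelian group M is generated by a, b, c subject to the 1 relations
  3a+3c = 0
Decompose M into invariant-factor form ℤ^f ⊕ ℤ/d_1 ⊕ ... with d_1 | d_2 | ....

Answer: M ≅ ℤ^2 ⊕ ℤ/3

Derivation:
rank_ℚ(R)=1; free=3−1=2
SNF(R) diag = [3] → torsion [3]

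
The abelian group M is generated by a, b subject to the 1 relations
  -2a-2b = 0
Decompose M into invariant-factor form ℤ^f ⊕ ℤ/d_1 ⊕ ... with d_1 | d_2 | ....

Answer: M ≅ ℤ^1 ⊕ ℤ/2

Derivation:
rank_ℚ(R)=1; free=2−1=1
SNF(R) diag = [2] → torsion [2]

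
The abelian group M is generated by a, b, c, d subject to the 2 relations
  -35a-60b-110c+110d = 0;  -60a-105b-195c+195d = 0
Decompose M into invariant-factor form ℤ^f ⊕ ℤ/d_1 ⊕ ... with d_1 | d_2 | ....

Answer: M ≅ ℤ^2 ⊕ ℤ/5 ⊕ ℤ/15

Derivation:
rank_ℚ(R)=2; free=4−2=2
SNF(R) diag = [5, 15] → torsion [5, 15]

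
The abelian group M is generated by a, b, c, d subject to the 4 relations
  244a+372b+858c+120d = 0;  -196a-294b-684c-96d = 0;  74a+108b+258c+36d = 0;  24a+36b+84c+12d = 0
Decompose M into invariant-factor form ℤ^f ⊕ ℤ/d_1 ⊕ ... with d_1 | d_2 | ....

Answer: M ≅ ℤ/2 ⊕ ℤ/6 ⊕ ℤ/6 ⊕ ℤ/12

Derivation:
rank_ℚ(R)=4; free=4−4=0
SNF(R) diag = [2, 6, 6, 12] → torsion [2, 6, 6, 12]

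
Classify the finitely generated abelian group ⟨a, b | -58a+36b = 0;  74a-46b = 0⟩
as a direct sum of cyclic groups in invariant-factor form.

Answer: M ≅ ℤ/2 ⊕ ℤ/2

Derivation:
rank_ℚ(R)=2; free=2−2=0
SNF(R) diag = [2, 2] → torsion [2, 2]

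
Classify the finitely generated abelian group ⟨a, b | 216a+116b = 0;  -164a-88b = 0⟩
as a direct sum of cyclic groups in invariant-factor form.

rank_ℚ(R)=2; free=2−2=0
SNF(R) diag = [4, 4] → torsion [4, 4]

Answer: M ≅ ℤ/4 ⊕ ℤ/4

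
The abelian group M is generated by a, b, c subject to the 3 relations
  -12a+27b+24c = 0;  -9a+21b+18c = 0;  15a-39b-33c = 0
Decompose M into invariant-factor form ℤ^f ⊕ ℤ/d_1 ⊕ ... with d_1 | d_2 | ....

Answer: M ≅ ℤ/3 ⊕ ℤ/3 ⊕ ℤ/3

Derivation:
rank_ℚ(R)=3; free=3−3=0
SNF(R) diag = [3, 3, 3] → torsion [3, 3, 3]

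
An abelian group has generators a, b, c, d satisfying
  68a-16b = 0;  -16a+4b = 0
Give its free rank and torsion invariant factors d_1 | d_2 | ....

Answer: M ≅ ℤ^2 ⊕ ℤ/4 ⊕ ℤ/4

Derivation:
rank_ℚ(R)=2; free=4−2=2
SNF(R) diag = [4, 4] → torsion [4, 4]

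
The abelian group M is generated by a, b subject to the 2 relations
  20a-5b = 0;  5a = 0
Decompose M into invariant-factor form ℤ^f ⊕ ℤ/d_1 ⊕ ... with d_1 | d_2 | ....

Answer: M ≅ ℤ/5 ⊕ ℤ/5

Derivation:
rank_ℚ(R)=2; free=2−2=0
SNF(R) diag = [5, 5] → torsion [5, 5]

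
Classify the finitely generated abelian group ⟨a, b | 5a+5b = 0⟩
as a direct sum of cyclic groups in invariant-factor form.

Answer: M ≅ ℤ^1 ⊕ ℤ/5

Derivation:
rank_ℚ(R)=1; free=2−1=1
SNF(R) diag = [5] → torsion [5]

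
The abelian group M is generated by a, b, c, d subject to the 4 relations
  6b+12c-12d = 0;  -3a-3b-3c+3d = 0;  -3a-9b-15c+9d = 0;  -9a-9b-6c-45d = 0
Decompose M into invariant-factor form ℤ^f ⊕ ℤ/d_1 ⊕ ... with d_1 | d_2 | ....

rank_ℚ(R)=4; free=4−4=0
SNF(R) diag = [3, 3, 6, 6] → torsion [3, 3, 6, 6]

Answer: M ≅ ℤ/3 ⊕ ℤ/3 ⊕ ℤ/6 ⊕ ℤ/6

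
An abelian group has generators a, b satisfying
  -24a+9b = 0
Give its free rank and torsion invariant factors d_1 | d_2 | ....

rank_ℚ(R)=1; free=2−1=1
SNF(R) diag = [3] → torsion [3]

Answer: M ≅ ℤ^1 ⊕ ℤ/3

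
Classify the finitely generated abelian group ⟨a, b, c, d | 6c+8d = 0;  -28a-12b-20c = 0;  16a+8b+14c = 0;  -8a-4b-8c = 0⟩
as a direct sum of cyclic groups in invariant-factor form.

rank_ℚ(R)=4; free=4−4=0
SNF(R) diag = [2, 4, 4, 8] → torsion [2, 4, 4, 8]

Answer: M ≅ ℤ/2 ⊕ ℤ/4 ⊕ ℤ/4 ⊕ ℤ/8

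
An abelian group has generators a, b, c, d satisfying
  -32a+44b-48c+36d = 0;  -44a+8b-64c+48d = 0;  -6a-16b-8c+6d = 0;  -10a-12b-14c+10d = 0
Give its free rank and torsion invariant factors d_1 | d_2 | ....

Answer: M ≅ ℤ/2 ⊕ ℤ/2 ⊕ ℤ/4 ⊕ ℤ/4

Derivation:
rank_ℚ(R)=4; free=4−4=0
SNF(R) diag = [2, 2, 4, 4] → torsion [2, 2, 4, 4]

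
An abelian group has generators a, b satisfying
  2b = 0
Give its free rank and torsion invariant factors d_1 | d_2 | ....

rank_ℚ(R)=1; free=2−1=1
SNF(R) diag = [2] → torsion [2]

Answer: M ≅ ℤ^1 ⊕ ℤ/2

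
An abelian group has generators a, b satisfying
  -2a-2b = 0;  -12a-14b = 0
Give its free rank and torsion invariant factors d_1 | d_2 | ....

Answer: M ≅ ℤ/2 ⊕ ℤ/2

Derivation:
rank_ℚ(R)=2; free=2−2=0
SNF(R) diag = [2, 2] → torsion [2, 2]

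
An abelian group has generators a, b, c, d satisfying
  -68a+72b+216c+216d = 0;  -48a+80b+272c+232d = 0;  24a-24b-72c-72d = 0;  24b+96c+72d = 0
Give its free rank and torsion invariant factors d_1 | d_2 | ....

rank_ℚ(R)=4; free=4−4=0
SNF(R) diag = [4, 8, 24, 24] → torsion [4, 8, 24, 24]

Answer: M ≅ ℤ/4 ⊕ ℤ/8 ⊕ ℤ/24 ⊕ ℤ/24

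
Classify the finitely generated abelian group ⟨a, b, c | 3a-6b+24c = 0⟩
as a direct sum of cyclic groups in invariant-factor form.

rank_ℚ(R)=1; free=3−1=2
SNF(R) diag = [3] → torsion [3]

Answer: M ≅ ℤ^2 ⊕ ℤ/3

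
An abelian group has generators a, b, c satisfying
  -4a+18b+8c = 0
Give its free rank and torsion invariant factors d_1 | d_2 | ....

Answer: M ≅ ℤ^2 ⊕ ℤ/2

Derivation:
rank_ℚ(R)=1; free=3−1=2
SNF(R) diag = [2] → torsion [2]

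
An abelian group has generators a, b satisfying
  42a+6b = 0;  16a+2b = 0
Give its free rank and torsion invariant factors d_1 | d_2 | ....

Answer: M ≅ ℤ/2 ⊕ ℤ/6

Derivation:
rank_ℚ(R)=2; free=2−2=0
SNF(R) diag = [2, 6] → torsion [2, 6]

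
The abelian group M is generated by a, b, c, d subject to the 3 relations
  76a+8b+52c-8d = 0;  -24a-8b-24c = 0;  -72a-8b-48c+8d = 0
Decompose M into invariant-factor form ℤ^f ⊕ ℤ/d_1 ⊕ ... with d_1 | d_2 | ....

Answer: M ≅ ℤ^1 ⊕ ℤ/4 ⊕ ℤ/8 ⊕ ℤ/8

Derivation:
rank_ℚ(R)=3; free=4−3=1
SNF(R) diag = [4, 8, 8] → torsion [4, 8, 8]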